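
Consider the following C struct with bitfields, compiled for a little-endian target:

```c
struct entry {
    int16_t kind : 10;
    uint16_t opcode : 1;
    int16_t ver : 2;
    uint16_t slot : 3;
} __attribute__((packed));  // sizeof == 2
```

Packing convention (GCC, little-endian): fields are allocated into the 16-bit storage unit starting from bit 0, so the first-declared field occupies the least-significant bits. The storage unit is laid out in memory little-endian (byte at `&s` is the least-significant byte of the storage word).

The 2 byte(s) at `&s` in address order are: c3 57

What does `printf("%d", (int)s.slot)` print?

[0]=0xc3 [1]=0x57 (little-endian) → word 0x57c3
kind:10 @ bit 0 → (0x57c3>>0)&0x3ff = 0x3c3
opcode:1 @ bit 10 → (0x57c3>>10)&0x1 = 0x1
ver:2 @ bit 11 → (0x57c3>>11)&0x3 = 0x2
slot:3 @ bit 13 → (0x57c3>>13)&0x7 = 0x2  ←

2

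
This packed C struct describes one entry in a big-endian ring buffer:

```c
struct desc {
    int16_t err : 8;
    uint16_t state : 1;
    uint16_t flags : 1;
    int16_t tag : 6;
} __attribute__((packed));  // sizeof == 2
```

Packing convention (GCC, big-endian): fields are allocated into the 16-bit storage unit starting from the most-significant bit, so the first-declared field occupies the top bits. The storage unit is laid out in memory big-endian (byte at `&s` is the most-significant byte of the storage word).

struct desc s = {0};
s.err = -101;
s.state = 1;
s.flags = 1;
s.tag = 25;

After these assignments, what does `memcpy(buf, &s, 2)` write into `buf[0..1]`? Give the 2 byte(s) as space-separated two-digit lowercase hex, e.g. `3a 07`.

9b d9

err:8 = -101 → 0x9b << 8 → word 0x9b00
state:1 = 1 → 0x1 << 7 → word 0x9b80
flags:1 = 1 → 0x1 << 6 → word 0x9bc0
tag:6 = 25 → 0x19 << 0 → word 0x9bd9
word = 0x9bd9 → big-endian bytes:
  [0]=0x9b  [1]=0xd9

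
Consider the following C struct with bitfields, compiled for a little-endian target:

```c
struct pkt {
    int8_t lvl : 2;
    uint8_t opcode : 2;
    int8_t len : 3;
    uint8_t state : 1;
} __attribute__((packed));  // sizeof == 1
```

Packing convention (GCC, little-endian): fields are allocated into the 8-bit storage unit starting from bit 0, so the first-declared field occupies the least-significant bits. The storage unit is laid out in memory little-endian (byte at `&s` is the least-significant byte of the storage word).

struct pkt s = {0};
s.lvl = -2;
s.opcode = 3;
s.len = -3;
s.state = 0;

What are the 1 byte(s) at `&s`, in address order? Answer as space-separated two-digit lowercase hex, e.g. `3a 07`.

lvl (2b) val=-2 bits=0x2 at bit 0: 0x02
opcode (2b) val=3 bits=0x3 at bit 2: 0x0e
len (3b) val=-3 bits=0x5 at bit 4: 0x5e
state (1b) val=0 bits=0x0 at bit 7: 0x5e
word = 0x5e → little-endian bytes:
  [0]=0x5e

5e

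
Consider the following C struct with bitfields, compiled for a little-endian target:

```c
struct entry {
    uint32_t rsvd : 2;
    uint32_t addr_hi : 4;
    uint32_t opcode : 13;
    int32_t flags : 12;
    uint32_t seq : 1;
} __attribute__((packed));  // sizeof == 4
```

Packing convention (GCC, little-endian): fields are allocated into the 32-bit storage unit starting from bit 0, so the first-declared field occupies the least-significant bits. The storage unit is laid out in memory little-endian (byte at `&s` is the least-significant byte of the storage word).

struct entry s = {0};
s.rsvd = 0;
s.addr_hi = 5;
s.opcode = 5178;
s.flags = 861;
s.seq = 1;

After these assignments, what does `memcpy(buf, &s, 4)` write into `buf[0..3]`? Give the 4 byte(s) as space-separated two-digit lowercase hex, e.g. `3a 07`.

94 0e ed 9a

rsvd (2b) val=0 bits=0x0 at bit 0: 0x00000000
addr_hi (4b) val=5 bits=0x5 at bit 2: 0x00000014
opcode (13b) val=5178 bits=0x143a at bit 6: 0x00050e94
flags (12b) val=861 bits=0x35d at bit 19: 0x1aed0e94
seq (1b) val=1 bits=0x1 at bit 31: 0x9aed0e94
word = 0x9aed0e94 → little-endian bytes:
  [0]=0x94  [1]=0x0e  [2]=0xed  [3]=0x9a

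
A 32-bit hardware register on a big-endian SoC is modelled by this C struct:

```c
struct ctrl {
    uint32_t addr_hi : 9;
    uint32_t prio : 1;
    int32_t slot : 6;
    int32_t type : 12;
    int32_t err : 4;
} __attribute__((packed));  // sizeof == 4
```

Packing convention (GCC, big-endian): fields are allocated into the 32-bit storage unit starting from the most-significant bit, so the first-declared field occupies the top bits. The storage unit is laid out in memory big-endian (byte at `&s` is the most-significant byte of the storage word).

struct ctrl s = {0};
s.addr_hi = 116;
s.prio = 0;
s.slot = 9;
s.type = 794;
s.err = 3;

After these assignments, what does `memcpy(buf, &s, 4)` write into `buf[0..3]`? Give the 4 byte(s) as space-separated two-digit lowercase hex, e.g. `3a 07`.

addr_hi:9 = 116 → 0x74 << 23 → word 0x3a000000
prio:1 = 0 → 0x0 << 22 → word 0x3a000000
slot:6 = 9 → 0x9 << 16 → word 0x3a090000
type:12 = 794 → 0x31a << 4 → word 0x3a0931a0
err:4 = 3 → 0x3 << 0 → word 0x3a0931a3
word = 0x3a0931a3 → big-endian bytes:
  [0]=0x3a  [1]=0x09  [2]=0x31  [3]=0xa3

3a 09 31 a3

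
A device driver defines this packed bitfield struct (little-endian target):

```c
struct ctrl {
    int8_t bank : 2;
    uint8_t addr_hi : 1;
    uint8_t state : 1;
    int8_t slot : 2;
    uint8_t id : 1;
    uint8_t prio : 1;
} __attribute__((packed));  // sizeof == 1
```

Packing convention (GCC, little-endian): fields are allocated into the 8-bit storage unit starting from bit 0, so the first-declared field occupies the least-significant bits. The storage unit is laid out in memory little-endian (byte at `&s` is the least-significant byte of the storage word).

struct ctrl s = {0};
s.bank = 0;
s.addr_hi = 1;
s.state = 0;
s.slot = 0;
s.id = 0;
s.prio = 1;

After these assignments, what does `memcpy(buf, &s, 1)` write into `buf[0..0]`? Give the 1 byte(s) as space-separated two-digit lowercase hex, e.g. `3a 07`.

84

[0+:2] bank=0 & 0x3 = 0x0; word=0x00
[2+:1] addr_hi=1 & 0x1 = 0x1; word=0x04
[3+:1] state=0 & 0x1 = 0x0; word=0x04
[4+:2] slot=0 & 0x3 = 0x0; word=0x04
[6+:1] id=0 & 0x1 = 0x0; word=0x04
[7+:1] prio=1 & 0x1 = 0x1; word=0x84
word = 0x84 → little-endian bytes:
  [0]=0x84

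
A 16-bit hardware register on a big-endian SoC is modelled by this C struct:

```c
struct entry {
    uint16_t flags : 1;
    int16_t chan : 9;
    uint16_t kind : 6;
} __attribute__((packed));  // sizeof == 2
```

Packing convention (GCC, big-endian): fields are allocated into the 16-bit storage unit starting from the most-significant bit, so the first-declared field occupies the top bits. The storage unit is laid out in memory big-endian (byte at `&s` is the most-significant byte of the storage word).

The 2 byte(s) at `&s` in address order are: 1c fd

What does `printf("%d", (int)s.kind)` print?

[0]=0x1c [1]=0xfd (big-endian) → word 0x1cfd
flags:1 @ bit 15 → (0x1cfd>>15)&0x1 = 0x0
chan:9 @ bit 6 → (0x1cfd>>6)&0x1ff = 0x73
kind:6 @ bit 0 → (0x1cfd>>0)&0x3f = 0x3d  ←

61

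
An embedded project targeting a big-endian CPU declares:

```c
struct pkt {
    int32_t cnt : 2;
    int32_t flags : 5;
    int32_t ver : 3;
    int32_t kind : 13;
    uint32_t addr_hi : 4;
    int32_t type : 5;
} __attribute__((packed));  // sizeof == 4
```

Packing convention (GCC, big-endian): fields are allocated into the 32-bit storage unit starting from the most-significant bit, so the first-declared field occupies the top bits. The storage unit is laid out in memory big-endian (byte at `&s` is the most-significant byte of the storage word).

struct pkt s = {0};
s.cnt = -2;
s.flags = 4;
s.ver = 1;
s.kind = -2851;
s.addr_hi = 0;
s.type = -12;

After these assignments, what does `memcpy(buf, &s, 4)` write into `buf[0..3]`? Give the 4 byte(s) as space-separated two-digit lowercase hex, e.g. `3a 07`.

cnt (2b) val=-2 bits=0x2 at bit 30: 0x80000000
flags (5b) val=4 bits=0x4 at bit 25: 0x88000000
ver (3b) val=1 bits=0x1 at bit 22: 0x88400000
kind (13b) val=-2851 bits=0x14dd at bit 9: 0x8869ba00
addr_hi (4b) val=0 bits=0x0 at bit 5: 0x8869ba00
type (5b) val=-12 bits=0x14 at bit 0: 0x8869ba14
word = 0x8869ba14 → big-endian bytes:
  [0]=0x88  [1]=0x69  [2]=0xba  [3]=0x14

88 69 ba 14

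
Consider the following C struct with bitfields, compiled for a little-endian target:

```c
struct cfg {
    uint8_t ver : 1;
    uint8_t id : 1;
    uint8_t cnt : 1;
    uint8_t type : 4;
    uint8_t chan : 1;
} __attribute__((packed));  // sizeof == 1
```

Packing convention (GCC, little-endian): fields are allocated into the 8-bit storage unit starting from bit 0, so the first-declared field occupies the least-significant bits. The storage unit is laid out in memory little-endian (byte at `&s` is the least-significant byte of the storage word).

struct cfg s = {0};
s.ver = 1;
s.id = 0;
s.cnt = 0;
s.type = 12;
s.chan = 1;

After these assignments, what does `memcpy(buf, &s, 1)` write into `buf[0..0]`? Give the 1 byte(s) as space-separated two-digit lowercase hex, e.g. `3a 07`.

[0+:1] ver=1 & 0x1 = 0x1; word=0x01
[1+:1] id=0 & 0x1 = 0x0; word=0x01
[2+:1] cnt=0 & 0x1 = 0x0; word=0x01
[3+:4] type=12 & 0xf = 0xc; word=0x61
[7+:1] chan=1 & 0x1 = 0x1; word=0xe1
word = 0xe1 → little-endian bytes:
  [0]=0xe1

e1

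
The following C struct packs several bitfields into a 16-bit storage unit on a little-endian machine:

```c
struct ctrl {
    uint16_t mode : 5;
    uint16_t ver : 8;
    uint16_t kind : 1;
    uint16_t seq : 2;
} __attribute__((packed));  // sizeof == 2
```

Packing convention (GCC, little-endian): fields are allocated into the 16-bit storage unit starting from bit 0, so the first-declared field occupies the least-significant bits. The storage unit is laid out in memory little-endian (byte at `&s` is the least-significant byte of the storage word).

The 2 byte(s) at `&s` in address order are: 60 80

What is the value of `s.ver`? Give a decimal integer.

[0]=0x60 [1]=0x80 (little-endian) → word 0x8060
mode:5 @ bit 0 → (0x8060>>0)&0x1f = 0x0
ver:8 @ bit 5 → (0x8060>>5)&0xff = 0x3  ←
kind:1 @ bit 13 → (0x8060>>13)&0x1 = 0x0
seq:2 @ bit 14 → (0x8060>>14)&0x3 = 0x2

3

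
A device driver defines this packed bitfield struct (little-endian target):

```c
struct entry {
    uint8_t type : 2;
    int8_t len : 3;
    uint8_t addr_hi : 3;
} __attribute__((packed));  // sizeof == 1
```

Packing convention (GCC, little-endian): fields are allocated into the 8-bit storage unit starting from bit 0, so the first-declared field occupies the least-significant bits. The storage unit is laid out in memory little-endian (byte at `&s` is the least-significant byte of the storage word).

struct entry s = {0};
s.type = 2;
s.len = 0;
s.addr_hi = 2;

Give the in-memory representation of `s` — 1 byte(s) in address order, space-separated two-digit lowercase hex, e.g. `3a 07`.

[0+:2] type=2 & 0x3 = 0x2; word=0x02
[2+:3] len=0 & 0x7 = 0x0; word=0x02
[5+:3] addr_hi=2 & 0x7 = 0x2; word=0x42
word = 0x42 → little-endian bytes:
  [0]=0x42

42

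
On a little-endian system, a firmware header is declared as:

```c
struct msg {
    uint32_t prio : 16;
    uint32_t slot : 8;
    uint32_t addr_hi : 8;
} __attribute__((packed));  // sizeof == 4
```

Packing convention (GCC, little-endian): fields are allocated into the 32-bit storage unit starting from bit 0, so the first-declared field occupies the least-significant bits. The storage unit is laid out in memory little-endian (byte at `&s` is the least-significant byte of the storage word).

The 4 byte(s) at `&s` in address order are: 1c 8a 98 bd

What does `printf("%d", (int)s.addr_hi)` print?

189

[0]=0x1c [1]=0x8a [2]=0x98 [3]=0xbd (little-endian) → word 0xbd988a1c
prio [0+:16] = (word>>0) & 0xffff = 35356
slot [16+:8] = (word>>16) & 0xff = 152
addr_hi [24+:8] = (word>>24) & 0xff = 189  ←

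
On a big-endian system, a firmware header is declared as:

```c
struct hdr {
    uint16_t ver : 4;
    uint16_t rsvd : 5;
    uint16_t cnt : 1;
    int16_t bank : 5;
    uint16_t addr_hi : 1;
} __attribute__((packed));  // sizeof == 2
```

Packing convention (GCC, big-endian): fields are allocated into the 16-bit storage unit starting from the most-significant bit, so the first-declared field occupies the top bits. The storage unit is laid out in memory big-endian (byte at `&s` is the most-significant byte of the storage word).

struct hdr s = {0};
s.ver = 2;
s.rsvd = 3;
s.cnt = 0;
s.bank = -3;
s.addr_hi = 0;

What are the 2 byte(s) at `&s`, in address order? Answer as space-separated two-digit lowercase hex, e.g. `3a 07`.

21 ba

ver (4b) val=2 bits=0x2 at bit 12: 0x2000
rsvd (5b) val=3 bits=0x3 at bit 7: 0x2180
cnt (1b) val=0 bits=0x0 at bit 6: 0x2180
bank (5b) val=-3 bits=0x1d at bit 1: 0x21ba
addr_hi (1b) val=0 bits=0x0 at bit 0: 0x21ba
word = 0x21ba → big-endian bytes:
  [0]=0x21  [1]=0xba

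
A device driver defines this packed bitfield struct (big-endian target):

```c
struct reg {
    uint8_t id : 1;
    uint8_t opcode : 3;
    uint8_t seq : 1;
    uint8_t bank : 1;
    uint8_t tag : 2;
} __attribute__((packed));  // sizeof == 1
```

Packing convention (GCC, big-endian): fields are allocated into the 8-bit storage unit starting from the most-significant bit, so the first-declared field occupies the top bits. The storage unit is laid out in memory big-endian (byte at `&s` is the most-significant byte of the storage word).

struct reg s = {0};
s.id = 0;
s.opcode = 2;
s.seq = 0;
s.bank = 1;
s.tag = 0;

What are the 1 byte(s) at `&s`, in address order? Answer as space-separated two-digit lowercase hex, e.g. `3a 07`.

24

[7+:1] id=0 & 0x1 = 0x0; word=0x00
[4+:3] opcode=2 & 0x7 = 0x2; word=0x20
[3+:1] seq=0 & 0x1 = 0x0; word=0x20
[2+:1] bank=1 & 0x1 = 0x1; word=0x24
[0+:2] tag=0 & 0x3 = 0x0; word=0x24
word = 0x24 → big-endian bytes:
  [0]=0x24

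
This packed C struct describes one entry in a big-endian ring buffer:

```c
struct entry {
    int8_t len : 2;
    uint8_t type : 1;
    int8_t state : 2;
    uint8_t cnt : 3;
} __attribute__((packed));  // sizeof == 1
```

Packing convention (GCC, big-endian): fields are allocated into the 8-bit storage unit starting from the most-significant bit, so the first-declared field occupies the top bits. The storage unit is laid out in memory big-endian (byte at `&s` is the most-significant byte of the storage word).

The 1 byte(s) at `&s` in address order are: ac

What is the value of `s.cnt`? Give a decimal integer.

[0]=0xac (big-endian) → word 0xac
len:2 @ bit 6 → (0xac>>6)&0x3 = 0x2
type:1 @ bit 5 → (0xac>>5)&0x1 = 0x1
state:2 @ bit 3 → (0xac>>3)&0x3 = 0x1
cnt:3 @ bit 0 → (0xac>>0)&0x7 = 0x4  ←

4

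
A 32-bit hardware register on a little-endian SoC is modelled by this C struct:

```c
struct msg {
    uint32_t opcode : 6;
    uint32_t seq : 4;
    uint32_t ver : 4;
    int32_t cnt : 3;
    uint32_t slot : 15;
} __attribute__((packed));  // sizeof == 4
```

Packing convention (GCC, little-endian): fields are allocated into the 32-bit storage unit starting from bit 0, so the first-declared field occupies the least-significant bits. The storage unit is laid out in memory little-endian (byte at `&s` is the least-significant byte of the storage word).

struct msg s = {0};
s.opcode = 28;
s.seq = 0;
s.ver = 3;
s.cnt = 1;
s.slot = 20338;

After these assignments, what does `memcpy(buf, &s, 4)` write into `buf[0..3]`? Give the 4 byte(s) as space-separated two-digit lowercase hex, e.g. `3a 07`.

opcode (6b) val=28 bits=0x1c at bit 0: 0x0000001c
seq (4b) val=0 bits=0x0 at bit 6: 0x0000001c
ver (4b) val=3 bits=0x3 at bit 10: 0x00000c1c
cnt (3b) val=1 bits=0x1 at bit 14: 0x00004c1c
slot (15b) val=20338 bits=0x4f72 at bit 17: 0x9ee44c1c
word = 0x9ee44c1c → little-endian bytes:
  [0]=0x1c  [1]=0x4c  [2]=0xe4  [3]=0x9e

1c 4c e4 9e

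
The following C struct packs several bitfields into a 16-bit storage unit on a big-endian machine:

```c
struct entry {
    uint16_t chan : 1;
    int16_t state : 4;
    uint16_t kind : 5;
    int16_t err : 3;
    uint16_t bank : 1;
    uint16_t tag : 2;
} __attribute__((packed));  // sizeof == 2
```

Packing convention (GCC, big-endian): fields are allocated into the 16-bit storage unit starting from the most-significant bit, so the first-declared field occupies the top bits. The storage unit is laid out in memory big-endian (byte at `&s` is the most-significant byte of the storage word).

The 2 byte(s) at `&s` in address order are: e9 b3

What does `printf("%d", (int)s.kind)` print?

[0]=0xe9 [1]=0xb3 (big-endian) → word 0xe9b3
chan:1 @ bit 15 → (0xe9b3>>15)&0x1 = 0x1
state:4 @ bit 11 → (0xe9b3>>11)&0xf = 0xd
kind:5 @ bit 6 → (0xe9b3>>6)&0x1f = 0x6  ←
err:3 @ bit 3 → (0xe9b3>>3)&0x7 = 0x6
bank:1 @ bit 2 → (0xe9b3>>2)&0x1 = 0x0
tag:2 @ bit 0 → (0xe9b3>>0)&0x3 = 0x3

6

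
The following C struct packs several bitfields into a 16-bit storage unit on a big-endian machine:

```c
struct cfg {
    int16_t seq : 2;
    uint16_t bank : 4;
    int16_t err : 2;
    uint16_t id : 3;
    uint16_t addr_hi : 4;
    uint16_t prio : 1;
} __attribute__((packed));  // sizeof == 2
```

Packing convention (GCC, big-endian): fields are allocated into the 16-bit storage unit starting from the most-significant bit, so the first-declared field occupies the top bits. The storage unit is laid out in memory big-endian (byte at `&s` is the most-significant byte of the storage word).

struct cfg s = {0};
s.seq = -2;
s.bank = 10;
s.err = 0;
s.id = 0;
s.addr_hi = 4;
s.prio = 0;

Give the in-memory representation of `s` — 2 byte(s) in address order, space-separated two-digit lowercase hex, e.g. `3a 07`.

a8 08

seq (2b) val=-2 bits=0x2 at bit 14: 0x8000
bank (4b) val=10 bits=0xa at bit 10: 0xa800
err (2b) val=0 bits=0x0 at bit 8: 0xa800
id (3b) val=0 bits=0x0 at bit 5: 0xa800
addr_hi (4b) val=4 bits=0x4 at bit 1: 0xa808
prio (1b) val=0 bits=0x0 at bit 0: 0xa808
word = 0xa808 → big-endian bytes:
  [0]=0xa8  [1]=0x08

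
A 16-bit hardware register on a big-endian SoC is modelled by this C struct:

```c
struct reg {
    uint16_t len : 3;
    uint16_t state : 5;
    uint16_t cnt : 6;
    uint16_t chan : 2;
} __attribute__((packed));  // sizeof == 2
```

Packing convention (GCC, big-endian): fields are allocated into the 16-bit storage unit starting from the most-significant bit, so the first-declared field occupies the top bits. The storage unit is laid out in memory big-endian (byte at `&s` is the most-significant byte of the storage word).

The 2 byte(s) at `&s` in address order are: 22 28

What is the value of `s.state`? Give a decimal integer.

[0]=0x22 [1]=0x28 (big-endian) → word 0x2228
len [13+:3] = (word>>13) & 0x7 = 1
state [8+:5] = (word>>8) & 0x1f = 2  ←
cnt [2+:6] = (word>>2) & 0x3f = 10
chan [0+:2] = (word>>0) & 0x3 = 0

2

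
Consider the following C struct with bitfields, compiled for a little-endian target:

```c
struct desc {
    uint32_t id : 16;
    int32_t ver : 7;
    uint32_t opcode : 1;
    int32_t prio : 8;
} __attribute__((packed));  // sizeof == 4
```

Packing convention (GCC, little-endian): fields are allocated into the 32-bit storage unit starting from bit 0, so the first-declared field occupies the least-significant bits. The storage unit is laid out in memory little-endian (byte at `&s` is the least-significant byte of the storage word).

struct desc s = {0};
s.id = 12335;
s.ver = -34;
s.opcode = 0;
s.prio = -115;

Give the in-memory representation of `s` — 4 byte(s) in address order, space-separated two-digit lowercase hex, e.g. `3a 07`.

2f 30 5e 8d

id (16b) val=12335 bits=0x302f at bit 0: 0x0000302f
ver (7b) val=-34 bits=0x5e at bit 16: 0x005e302f
opcode (1b) val=0 bits=0x0 at bit 23: 0x005e302f
prio (8b) val=-115 bits=0x8d at bit 24: 0x8d5e302f
word = 0x8d5e302f → little-endian bytes:
  [0]=0x2f  [1]=0x30  [2]=0x5e  [3]=0x8d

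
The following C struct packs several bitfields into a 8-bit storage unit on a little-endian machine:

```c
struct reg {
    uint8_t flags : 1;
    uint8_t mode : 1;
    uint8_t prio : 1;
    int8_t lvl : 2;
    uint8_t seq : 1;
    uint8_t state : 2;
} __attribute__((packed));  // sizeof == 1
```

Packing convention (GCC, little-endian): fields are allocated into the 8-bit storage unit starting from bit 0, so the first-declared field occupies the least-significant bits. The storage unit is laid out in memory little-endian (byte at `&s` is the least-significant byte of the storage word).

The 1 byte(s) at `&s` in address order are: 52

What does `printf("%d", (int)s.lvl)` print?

[0]=0x52 (little-endian) → word 0x52
flags [0+:1] = (word>>0) & 0x1 = 0
mode [1+:1] = (word>>1) & 0x1 = 1
prio [2+:1] = (word>>2) & 0x1 = 0
lvl [3+:2] = (word>>3) & 0x3 = 2  ←
seq [5+:1] = (word>>5) & 0x1 = 0
state [6+:2] = (word>>6) & 0x3 = 1
lvl signed 2b, MSB=1: 2 - 4 = -2

-2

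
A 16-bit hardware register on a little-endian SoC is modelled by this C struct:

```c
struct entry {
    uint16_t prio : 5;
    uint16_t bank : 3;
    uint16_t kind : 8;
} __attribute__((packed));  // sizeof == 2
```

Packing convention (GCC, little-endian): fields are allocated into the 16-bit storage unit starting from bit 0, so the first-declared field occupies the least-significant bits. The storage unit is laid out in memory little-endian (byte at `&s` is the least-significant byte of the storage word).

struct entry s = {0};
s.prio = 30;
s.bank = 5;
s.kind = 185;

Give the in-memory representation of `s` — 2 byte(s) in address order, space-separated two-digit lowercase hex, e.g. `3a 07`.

be b9

[0+:5] prio=30 & 0x1f = 0x1e; word=0x001e
[5+:3] bank=5 & 0x7 = 0x5; word=0x00be
[8+:8] kind=185 & 0xff = 0xb9; word=0xb9be
word = 0xb9be → little-endian bytes:
  [0]=0xbe  [1]=0xb9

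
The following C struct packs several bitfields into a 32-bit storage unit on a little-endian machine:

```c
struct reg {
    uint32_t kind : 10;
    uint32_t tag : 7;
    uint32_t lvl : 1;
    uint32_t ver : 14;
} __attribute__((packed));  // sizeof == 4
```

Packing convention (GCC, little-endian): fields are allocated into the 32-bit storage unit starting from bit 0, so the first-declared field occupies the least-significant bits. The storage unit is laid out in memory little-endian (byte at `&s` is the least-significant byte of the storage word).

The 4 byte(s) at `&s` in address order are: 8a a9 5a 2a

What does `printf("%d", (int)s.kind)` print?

394

[0]=0x8a [1]=0xa9 [2]=0x5a [3]=0x2a (little-endian) → word 0x2a5aa98a
kind [0+:10] = (word>>0) & 0x3ff = 394  ←
tag [10+:7] = (word>>10) & 0x7f = 42
lvl [17+:1] = (word>>17) & 0x1 = 1
ver [18+:14] = (word>>18) & 0x3fff = 2710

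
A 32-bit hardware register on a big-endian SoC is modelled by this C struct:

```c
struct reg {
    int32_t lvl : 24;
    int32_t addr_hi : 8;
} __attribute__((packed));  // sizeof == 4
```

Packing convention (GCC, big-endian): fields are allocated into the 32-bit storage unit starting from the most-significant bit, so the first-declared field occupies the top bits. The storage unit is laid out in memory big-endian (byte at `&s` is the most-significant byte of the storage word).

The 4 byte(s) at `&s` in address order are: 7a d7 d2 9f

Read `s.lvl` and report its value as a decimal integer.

[0]=0x7a [1]=0xd7 [2]=0xd2 [3]=0x9f (big-endian) → word 0x7ad7d29f
lvl [8+:24] = (word>>8) & 0xffffff = 8050642  ←
addr_hi [0+:8] = (word>>0) & 0xff = 159
lvl signed 24b, MSB=0: value = 8050642

8050642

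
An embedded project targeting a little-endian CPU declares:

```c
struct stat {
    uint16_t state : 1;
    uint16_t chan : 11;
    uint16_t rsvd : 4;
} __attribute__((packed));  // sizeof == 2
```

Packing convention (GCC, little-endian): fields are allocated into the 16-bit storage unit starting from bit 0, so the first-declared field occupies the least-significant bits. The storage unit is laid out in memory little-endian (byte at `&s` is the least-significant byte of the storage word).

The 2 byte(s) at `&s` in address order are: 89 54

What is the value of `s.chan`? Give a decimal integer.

[0]=0x89 [1]=0x54 (little-endian) → word 0x5489
state:1 @ bit 0 → (0x5489>>0)&0x1 = 0x1
chan:11 @ bit 1 → (0x5489>>1)&0x7ff = 0x244  ←
rsvd:4 @ bit 12 → (0x5489>>12)&0xf = 0x5

580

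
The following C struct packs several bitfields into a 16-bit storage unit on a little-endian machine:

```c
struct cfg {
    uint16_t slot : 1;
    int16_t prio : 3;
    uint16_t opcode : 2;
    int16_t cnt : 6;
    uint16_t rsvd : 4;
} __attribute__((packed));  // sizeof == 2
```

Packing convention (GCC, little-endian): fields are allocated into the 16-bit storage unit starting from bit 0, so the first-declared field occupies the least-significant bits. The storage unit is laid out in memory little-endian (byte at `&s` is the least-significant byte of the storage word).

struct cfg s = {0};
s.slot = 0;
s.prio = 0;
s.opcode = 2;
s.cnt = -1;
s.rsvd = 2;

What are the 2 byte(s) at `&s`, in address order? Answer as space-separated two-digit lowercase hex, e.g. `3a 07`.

e0 2f

slot (1b) val=0 bits=0x0 at bit 0: 0x0000
prio (3b) val=0 bits=0x0 at bit 1: 0x0000
opcode (2b) val=2 bits=0x2 at bit 4: 0x0020
cnt (6b) val=-1 bits=0x3f at bit 6: 0x0fe0
rsvd (4b) val=2 bits=0x2 at bit 12: 0x2fe0
word = 0x2fe0 → little-endian bytes:
  [0]=0xe0  [1]=0x2f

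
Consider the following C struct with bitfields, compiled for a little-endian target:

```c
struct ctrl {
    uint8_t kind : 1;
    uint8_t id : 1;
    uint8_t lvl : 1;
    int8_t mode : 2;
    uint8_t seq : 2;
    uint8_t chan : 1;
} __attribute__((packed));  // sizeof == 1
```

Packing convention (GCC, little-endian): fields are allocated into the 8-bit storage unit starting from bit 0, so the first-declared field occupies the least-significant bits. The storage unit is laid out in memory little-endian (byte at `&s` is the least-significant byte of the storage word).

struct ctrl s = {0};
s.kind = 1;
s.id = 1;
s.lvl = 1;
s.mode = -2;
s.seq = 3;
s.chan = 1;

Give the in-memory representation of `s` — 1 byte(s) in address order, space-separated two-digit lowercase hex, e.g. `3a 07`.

f7

[0+:1] kind=1 & 0x1 = 0x1; word=0x01
[1+:1] id=1 & 0x1 = 0x1; word=0x03
[2+:1] lvl=1 & 0x1 = 0x1; word=0x07
[3+:2] mode=-2 & 0x3 = 0x2; word=0x17
[5+:2] seq=3 & 0x3 = 0x3; word=0x77
[7+:1] chan=1 & 0x1 = 0x1; word=0xf7
word = 0xf7 → little-endian bytes:
  [0]=0xf7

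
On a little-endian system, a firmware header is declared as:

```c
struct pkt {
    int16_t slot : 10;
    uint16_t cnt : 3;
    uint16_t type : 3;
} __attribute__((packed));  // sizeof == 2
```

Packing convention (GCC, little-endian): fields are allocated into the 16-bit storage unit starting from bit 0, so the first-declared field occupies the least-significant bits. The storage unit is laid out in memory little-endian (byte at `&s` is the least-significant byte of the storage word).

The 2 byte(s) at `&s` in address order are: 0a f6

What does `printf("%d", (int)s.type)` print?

7

[0]=0x0a [1]=0xf6 (little-endian) → word 0xf60a
slot [0+:10] = (word>>0) & 0x3ff = 522
cnt [10+:3] = (word>>10) & 0x7 = 5
type [13+:3] = (word>>13) & 0x7 = 7  ←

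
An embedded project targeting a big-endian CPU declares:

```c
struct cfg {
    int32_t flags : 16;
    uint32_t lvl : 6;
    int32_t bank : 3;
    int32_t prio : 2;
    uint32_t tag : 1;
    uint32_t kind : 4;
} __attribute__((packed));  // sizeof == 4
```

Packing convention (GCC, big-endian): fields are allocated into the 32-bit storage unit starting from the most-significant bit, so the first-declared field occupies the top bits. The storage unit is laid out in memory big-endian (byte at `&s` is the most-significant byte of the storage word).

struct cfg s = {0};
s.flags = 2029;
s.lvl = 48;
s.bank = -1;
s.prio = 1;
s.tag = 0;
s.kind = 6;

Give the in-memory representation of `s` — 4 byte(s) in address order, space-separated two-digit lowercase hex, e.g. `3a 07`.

flags (16b) val=2029 bits=0x7ed at bit 16: 0x07ed0000
lvl (6b) val=48 bits=0x30 at bit 10: 0x07edc000
bank (3b) val=-1 bits=0x7 at bit 7: 0x07edc380
prio (2b) val=1 bits=0x1 at bit 5: 0x07edc3a0
tag (1b) val=0 bits=0x0 at bit 4: 0x07edc3a0
kind (4b) val=6 bits=0x6 at bit 0: 0x07edc3a6
word = 0x07edc3a6 → big-endian bytes:
  [0]=0x07  [1]=0xed  [2]=0xc3  [3]=0xa6

07 ed c3 a6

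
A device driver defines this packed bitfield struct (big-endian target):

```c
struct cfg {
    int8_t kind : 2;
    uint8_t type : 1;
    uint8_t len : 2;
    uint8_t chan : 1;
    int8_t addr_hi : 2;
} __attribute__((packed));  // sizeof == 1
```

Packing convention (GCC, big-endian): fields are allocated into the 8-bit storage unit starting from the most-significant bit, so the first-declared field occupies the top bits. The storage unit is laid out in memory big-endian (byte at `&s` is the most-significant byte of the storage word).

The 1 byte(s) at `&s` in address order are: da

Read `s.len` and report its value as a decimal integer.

[0]=0xda (big-endian) → word 0xda
kind:2 @ bit 6 → (0xda>>6)&0x3 = 0x3
type:1 @ bit 5 → (0xda>>5)&0x1 = 0x0
len:2 @ bit 3 → (0xda>>3)&0x3 = 0x3  ←
chan:1 @ bit 2 → (0xda>>2)&0x1 = 0x0
addr_hi:2 @ bit 0 → (0xda>>0)&0x3 = 0x2

3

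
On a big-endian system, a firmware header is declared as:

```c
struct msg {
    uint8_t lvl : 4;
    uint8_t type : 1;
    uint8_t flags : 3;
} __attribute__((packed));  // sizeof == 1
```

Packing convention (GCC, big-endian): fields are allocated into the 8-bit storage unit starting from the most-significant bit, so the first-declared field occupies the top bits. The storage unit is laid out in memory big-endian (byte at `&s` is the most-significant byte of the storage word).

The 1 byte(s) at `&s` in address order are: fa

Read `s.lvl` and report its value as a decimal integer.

15

[0]=0xfa (big-endian) → word 0xfa
lvl:4 @ bit 4 → (0xfa>>4)&0xf = 0xf  ←
type:1 @ bit 3 → (0xfa>>3)&0x1 = 0x1
flags:3 @ bit 0 → (0xfa>>0)&0x7 = 0x2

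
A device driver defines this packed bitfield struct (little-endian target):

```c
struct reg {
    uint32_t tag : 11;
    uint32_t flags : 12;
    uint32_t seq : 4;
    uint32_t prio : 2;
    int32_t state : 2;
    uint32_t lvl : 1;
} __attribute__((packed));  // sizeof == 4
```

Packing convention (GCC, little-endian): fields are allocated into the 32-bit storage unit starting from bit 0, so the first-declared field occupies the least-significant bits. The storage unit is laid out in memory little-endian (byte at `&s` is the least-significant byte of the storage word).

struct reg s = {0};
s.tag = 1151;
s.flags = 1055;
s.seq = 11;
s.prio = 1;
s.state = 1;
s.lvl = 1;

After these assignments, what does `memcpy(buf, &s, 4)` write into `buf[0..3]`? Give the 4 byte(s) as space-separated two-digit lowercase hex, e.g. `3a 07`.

7f fc a0 ad

[0+:11] tag=1151 & 0x7ff = 0x47f; word=0x0000047f
[11+:12] flags=1055 & 0xfff = 0x41f; word=0x0020fc7f
[23+:4] seq=11 & 0xf = 0xb; word=0x05a0fc7f
[27+:2] prio=1 & 0x3 = 0x1; word=0x0da0fc7f
[29+:2] state=1 & 0x3 = 0x1; word=0x2da0fc7f
[31+:1] lvl=1 & 0x1 = 0x1; word=0xada0fc7f
word = 0xada0fc7f → little-endian bytes:
  [0]=0x7f  [1]=0xfc  [2]=0xa0  [3]=0xad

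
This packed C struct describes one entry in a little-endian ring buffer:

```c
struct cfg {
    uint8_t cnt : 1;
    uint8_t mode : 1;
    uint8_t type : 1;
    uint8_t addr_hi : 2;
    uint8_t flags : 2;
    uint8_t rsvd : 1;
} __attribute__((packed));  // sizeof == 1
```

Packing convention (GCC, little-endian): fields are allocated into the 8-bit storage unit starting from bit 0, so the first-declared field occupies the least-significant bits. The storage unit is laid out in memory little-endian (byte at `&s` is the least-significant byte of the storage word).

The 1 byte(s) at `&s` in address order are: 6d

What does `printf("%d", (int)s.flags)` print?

3

[0]=0x6d (little-endian) → word 0x6d
cnt:1 @ bit 0 → (0x6d>>0)&0x1 = 0x1
mode:1 @ bit 1 → (0x6d>>1)&0x1 = 0x0
type:1 @ bit 2 → (0x6d>>2)&0x1 = 0x1
addr_hi:2 @ bit 3 → (0x6d>>3)&0x3 = 0x1
flags:2 @ bit 5 → (0x6d>>5)&0x3 = 0x3  ←
rsvd:1 @ bit 7 → (0x6d>>7)&0x1 = 0x0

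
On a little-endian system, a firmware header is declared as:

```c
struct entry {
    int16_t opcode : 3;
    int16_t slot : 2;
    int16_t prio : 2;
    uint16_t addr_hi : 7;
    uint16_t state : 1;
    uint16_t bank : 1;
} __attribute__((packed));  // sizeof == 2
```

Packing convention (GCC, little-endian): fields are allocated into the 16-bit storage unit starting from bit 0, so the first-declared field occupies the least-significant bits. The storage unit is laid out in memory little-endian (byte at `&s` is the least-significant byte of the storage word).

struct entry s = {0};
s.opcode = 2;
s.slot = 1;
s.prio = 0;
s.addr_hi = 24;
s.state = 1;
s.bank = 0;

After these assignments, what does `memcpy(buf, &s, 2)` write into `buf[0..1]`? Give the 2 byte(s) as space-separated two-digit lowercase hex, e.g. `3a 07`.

0a 4c

opcode (3b) val=2 bits=0x2 at bit 0: 0x0002
slot (2b) val=1 bits=0x1 at bit 3: 0x000a
prio (2b) val=0 bits=0x0 at bit 5: 0x000a
addr_hi (7b) val=24 bits=0x18 at bit 7: 0x0c0a
state (1b) val=1 bits=0x1 at bit 14: 0x4c0a
bank (1b) val=0 bits=0x0 at bit 15: 0x4c0a
word = 0x4c0a → little-endian bytes:
  [0]=0x0a  [1]=0x4c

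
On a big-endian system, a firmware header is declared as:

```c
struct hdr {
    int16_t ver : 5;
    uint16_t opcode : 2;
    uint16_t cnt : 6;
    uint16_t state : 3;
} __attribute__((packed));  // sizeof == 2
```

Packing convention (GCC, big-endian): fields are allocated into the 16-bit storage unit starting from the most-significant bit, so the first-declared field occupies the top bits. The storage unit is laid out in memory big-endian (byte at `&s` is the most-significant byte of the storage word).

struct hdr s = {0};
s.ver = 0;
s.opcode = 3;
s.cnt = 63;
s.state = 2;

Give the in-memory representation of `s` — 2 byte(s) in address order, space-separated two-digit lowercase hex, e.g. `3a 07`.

[11+:5] ver=0 & 0x1f = 0x0; word=0x0000
[9+:2] opcode=3 & 0x3 = 0x3; word=0x0600
[3+:6] cnt=63 & 0x3f = 0x3f; word=0x07f8
[0+:3] state=2 & 0x7 = 0x2; word=0x07fa
word = 0x07fa → big-endian bytes:
  [0]=0x07  [1]=0xfa

07 fa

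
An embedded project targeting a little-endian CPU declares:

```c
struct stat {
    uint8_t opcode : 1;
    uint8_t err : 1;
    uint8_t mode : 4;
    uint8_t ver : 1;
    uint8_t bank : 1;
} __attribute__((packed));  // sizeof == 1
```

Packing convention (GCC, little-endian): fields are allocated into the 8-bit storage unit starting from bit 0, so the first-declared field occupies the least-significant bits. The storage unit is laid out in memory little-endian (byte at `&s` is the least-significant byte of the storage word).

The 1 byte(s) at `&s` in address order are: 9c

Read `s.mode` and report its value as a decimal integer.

7

[0]=0x9c (little-endian) → word 0x9c
opcode:1 @ bit 0 → (0x9c>>0)&0x1 = 0x0
err:1 @ bit 1 → (0x9c>>1)&0x1 = 0x0
mode:4 @ bit 2 → (0x9c>>2)&0xf = 0x7  ←
ver:1 @ bit 6 → (0x9c>>6)&0x1 = 0x0
bank:1 @ bit 7 → (0x9c>>7)&0x1 = 0x1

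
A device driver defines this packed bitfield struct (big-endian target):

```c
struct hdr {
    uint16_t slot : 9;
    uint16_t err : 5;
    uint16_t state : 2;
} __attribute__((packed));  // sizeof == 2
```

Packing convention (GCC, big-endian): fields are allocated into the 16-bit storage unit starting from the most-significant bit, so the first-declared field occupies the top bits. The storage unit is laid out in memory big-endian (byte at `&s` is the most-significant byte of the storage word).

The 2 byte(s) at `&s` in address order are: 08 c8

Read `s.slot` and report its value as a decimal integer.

17

[0]=0x08 [1]=0xc8 (big-endian) → word 0x08c8
slot:9 @ bit 7 → (0x08c8>>7)&0x1ff = 0x11  ←
err:5 @ bit 2 → (0x08c8>>2)&0x1f = 0x12
state:2 @ bit 0 → (0x08c8>>0)&0x3 = 0x0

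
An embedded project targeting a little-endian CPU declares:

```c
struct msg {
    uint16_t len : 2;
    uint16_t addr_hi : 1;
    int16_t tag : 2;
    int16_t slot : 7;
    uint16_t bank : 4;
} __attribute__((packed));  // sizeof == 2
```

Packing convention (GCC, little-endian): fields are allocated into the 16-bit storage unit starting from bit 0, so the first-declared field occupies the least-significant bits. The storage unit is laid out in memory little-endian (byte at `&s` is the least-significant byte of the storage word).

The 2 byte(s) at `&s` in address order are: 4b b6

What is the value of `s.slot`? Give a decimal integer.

50

[0]=0x4b [1]=0xb6 (little-endian) → word 0xb64b
len [0+:2] = (word>>0) & 0x3 = 3
addr_hi [2+:1] = (word>>2) & 0x1 = 0
tag [3+:2] = (word>>3) & 0x3 = 1
slot [5+:7] = (word>>5) & 0x7f = 50  ←
bank [12+:4] = (word>>12) & 0xf = 11
slot signed 7b, MSB=0: value = 50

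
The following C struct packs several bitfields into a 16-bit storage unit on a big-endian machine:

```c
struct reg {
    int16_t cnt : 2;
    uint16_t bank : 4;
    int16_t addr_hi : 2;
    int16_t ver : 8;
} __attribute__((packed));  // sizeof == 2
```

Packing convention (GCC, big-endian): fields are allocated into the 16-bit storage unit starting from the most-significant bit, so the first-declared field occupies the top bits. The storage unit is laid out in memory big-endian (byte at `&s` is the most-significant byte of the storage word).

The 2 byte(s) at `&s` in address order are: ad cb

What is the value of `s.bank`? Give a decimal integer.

[0]=0xad [1]=0xcb (big-endian) → word 0xadcb
cnt [14+:2] = (word>>14) & 0x3 = 2
bank [10+:4] = (word>>10) & 0xf = 11  ←
addr_hi [8+:2] = (word>>8) & 0x3 = 1
ver [0+:8] = (word>>0) & 0xff = 203

11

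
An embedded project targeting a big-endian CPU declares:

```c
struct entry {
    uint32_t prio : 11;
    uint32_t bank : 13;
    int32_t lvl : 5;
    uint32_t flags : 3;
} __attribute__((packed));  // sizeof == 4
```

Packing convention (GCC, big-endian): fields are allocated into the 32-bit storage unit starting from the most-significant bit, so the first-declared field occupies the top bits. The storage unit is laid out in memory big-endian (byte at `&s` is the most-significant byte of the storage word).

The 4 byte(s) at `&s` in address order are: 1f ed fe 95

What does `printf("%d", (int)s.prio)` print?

255

[0]=0x1f [1]=0xed [2]=0xfe [3]=0x95 (big-endian) → word 0x1fedfe95
prio:11 @ bit 21 → (0x1fedfe95>>21)&0x7ff = 0xff  ←
bank:13 @ bit 8 → (0x1fedfe95>>8)&0x1fff = 0xdfe
lvl:5 @ bit 3 → (0x1fedfe95>>3)&0x1f = 0x12
flags:3 @ bit 0 → (0x1fedfe95>>0)&0x7 = 0x5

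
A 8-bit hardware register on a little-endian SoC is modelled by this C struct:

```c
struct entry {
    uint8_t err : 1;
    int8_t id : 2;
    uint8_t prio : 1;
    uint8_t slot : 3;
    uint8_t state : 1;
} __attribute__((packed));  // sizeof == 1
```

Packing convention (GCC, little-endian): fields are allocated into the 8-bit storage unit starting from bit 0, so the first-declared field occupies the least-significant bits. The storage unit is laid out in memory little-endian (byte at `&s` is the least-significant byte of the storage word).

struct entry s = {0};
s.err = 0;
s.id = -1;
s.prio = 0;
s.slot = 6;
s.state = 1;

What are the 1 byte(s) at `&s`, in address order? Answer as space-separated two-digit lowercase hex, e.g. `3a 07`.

err (1b) val=0 bits=0x0 at bit 0: 0x00
id (2b) val=-1 bits=0x3 at bit 1: 0x06
prio (1b) val=0 bits=0x0 at bit 3: 0x06
slot (3b) val=6 bits=0x6 at bit 4: 0x66
state (1b) val=1 bits=0x1 at bit 7: 0xe6
word = 0xe6 → little-endian bytes:
  [0]=0xe6

e6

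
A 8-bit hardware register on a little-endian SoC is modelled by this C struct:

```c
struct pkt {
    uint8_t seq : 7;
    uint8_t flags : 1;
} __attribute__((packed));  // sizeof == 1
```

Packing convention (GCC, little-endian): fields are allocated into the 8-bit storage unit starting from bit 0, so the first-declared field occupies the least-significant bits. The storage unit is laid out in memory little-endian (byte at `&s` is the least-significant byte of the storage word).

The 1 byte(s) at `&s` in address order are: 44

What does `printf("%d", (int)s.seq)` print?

68

[0]=0x44 (little-endian) → word 0x44
seq [0+:7] = (word>>0) & 0x7f = 68  ←
flags [7+:1] = (word>>7) & 0x1 = 0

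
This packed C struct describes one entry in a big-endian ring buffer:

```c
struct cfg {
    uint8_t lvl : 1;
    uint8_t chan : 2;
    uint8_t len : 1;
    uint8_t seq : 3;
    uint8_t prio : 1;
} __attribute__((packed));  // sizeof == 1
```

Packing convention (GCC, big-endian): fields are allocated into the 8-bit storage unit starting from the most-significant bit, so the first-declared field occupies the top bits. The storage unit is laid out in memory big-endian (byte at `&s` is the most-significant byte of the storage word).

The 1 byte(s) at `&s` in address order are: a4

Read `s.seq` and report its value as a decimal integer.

[0]=0xa4 (big-endian) → word 0xa4
lvl:1 @ bit 7 → (0xa4>>7)&0x1 = 0x1
chan:2 @ bit 5 → (0xa4>>5)&0x3 = 0x1
len:1 @ bit 4 → (0xa4>>4)&0x1 = 0x0
seq:3 @ bit 1 → (0xa4>>1)&0x7 = 0x2  ←
prio:1 @ bit 0 → (0xa4>>0)&0x1 = 0x0

2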